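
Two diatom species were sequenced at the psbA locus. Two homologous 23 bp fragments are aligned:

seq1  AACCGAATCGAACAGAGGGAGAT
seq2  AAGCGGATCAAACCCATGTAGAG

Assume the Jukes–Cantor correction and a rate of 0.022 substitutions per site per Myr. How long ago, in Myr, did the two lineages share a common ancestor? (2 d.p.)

The sequences differ at 8 of 23 sites (3, 6, 10, 14, 15, 17, 19, 23), so p = 8/23 ≈ 0.347826.
d = −(3/4) ln(1 − 4p/3) = −0.75 ln(1 − 0.463768) = −0.75 ln(0.536232)
  = −0.75 × (-0.623188) = 0.467391 substitutions/site.
Under a molecular clock d = 2μt, so t = d/(2μ) = 0.467391 / (2 × 0.022) = 10.62 Myr.

10.62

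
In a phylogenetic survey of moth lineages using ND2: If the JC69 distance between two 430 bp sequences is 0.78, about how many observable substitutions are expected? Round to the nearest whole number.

Invert JC69: p = (3/4)(1 − e^(−4d/3)) = 0.75 × (1 − e^(-1.04)) = 0.75 × (1 − 0.353455) = 0.484909.
Expected differing sites = pL ≈ 0.484909 × 430 = 208.51087 ≈ 209.

209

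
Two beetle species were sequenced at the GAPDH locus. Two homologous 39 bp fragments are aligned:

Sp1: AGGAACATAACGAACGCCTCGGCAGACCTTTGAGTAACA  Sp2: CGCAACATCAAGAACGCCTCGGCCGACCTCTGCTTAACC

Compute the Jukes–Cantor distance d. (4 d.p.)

The sequences differ at 9 of 39 sites (1, 3, 9, 11, 24, 30, 33, 34, 39), so p = 9/39 ≈ 0.230769.
d = −(3/4) ln(1 − 4p/3) = −0.75 ln(1 − 0.307692) = −0.75 ln(0.692308)
  = −0.75 × (-0.367724) = 0.275793 substitutions/site.

0.2758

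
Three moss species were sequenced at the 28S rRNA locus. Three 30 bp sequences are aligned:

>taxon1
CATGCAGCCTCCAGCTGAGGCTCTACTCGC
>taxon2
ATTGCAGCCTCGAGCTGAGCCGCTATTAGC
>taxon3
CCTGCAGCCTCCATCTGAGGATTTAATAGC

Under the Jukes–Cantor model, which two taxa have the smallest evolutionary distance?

taxon1 and taxon3

taxon1–taxon2: 7/30 differ, p = 0.233, d = 0.280.
taxon1–taxon3: 6/30 differ, p = 0.200, d = 0.233.
taxon2–taxon3: 9/30 differ, p = 0.300, d = 0.383.
The smallest distance is between taxon1 and taxon3.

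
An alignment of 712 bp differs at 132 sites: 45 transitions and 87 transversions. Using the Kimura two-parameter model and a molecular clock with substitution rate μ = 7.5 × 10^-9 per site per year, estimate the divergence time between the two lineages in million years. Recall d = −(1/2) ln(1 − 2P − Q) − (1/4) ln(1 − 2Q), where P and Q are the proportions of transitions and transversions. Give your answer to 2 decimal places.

P = 45/712 ≈ 0.063202 and Q = 87/712 ≈ 0.122191.
Under the Kimura two-parameter model, d = −½ ln(1 − 2P − Q) − ¼ ln(1 − 2Q).
1 − 2P − Q = 0.751405, giving −½ ln(0.751405) = 0.142905.
1 − 2Q = 0.755618, giving −¼ ln(0.755618) = 0.070055.
d = 0.142905 + 0.070055 = 0.212960.
Under a molecular clock d = 2μt, so t = d/(2μ) = 0.212960 / (2 × 7.5 × 10^-9) = 14.20 million years.

14.20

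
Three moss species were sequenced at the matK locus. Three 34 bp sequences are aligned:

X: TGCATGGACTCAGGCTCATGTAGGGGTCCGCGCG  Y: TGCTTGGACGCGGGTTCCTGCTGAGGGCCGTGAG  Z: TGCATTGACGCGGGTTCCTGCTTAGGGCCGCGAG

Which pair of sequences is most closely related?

Y and Z

X–Y: 11/34 differ, p = 0.324, d = 0.423.
X–Z: 11/34 differ, p = 0.324, d = 0.423.
Y–Z: 4/34 differ, p = 0.118, d = 0.128.
The smallest distance is between Y and Z.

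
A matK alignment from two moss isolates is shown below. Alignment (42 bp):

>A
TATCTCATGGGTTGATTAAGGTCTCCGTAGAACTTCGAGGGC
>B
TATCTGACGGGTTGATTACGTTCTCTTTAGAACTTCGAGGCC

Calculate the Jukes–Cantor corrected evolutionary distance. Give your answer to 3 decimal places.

0.188

The sequences differ at 7 of 42 sites (6, 8, 19, 21, 26, 27, 41), so p = 7/42 ≈ 0.166667.
d = −(3/4) ln(1 − 4p/3) = −0.75 ln(1 − 0.222223) = −0.75 ln(0.777777)
  = −0.75 × (-0.251315) = 0.188486 substitutions/site.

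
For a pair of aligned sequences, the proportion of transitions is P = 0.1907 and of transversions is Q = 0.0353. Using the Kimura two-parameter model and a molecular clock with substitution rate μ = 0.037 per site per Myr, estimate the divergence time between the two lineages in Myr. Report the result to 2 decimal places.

3.89

Under the Kimura two-parameter model, d = −½ ln(1 − 2P − Q) − ¼ ln(1 − 2Q).
1 − 2P − Q = 0.5833, giving −½ ln(0.5833) = 0.269527.
1 − 2Q = 0.9294, giving −¼ ln(0.9294) = 0.018304.
d = 0.269527 + 0.018304 = 0.287831.
Under a molecular clock d = 2μt, so t = d/(2μ) = 0.287831 / (2 × 0.037) = 3.89 Myr.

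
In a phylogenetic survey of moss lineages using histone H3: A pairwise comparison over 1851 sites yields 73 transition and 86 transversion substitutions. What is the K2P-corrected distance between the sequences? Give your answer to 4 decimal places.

P = 73/1851 ≈ 0.039438 and Q = 86/1851 ≈ 0.046461.
Under the Kimura two-parameter model, d = −½ ln(1 − 2P − Q) − ¼ ln(1 − 2Q).
1 − 2P − Q = 0.874663, giving −½ ln(0.874663) = 0.066958.
1 − 2Q = 0.907078, giving −¼ ln(0.907078) = 0.024382.
d = 0.066958 + 0.024382 = 0.091340.

0.0913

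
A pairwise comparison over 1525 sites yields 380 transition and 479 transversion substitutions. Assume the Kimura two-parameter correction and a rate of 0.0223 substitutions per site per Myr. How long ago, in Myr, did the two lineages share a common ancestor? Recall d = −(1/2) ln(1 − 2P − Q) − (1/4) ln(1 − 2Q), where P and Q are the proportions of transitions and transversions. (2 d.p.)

24.31

P = 380/1525 ≈ 0.24918 and Q = 479/1525 ≈ 0.314098.
Under the Kimura two-parameter model, d = −½ ln(1 − 2P − Q) − ¼ ln(1 − 2Q).
1 − 2P − Q = 0.187542, giving −½ ln(0.187542) = 0.836876.
1 − 2Q = 0.371804, giving −¼ ln(0.371804) = 0.247347.
d = 0.836876 + 0.247347 = 1.084223.
Under a molecular clock d = 2μt, so t = d/(2μ) = 1.084223 / (2 × 0.0223) = 24.31 Myr.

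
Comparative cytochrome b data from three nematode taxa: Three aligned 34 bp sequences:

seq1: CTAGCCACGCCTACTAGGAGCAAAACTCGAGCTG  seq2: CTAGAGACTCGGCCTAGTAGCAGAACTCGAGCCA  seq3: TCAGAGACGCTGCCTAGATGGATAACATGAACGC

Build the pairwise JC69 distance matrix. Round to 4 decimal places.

seq1–seq2: 10/34 sites differ → p ≈ 0.294118, d = −0.75 ln(1 − 0.392157) = 0.373379 ≈ 0.3734.
seq1–seq3: 16/34 sites differ → p ≈ 0.470588, d = −0.75 ln(1 − 0.627451) = 0.740540 ≈ 0.7405.
seq2–seq3: 13/34 sites differ → p ≈ 0.382353, d = −0.75 ln(1 − 0.509804) = 0.534712 ≈ 0.5347.

d(seq1,seq2) = 0.3734, d(seq1,seq3) = 0.7405, d(seq2,seq3) = 0.5347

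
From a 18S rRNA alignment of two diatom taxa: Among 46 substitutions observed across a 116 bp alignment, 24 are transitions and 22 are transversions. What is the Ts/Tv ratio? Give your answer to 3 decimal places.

R = 24/22 = 1.090909… ≈ 1.091 (to 3 d.p.).

1.091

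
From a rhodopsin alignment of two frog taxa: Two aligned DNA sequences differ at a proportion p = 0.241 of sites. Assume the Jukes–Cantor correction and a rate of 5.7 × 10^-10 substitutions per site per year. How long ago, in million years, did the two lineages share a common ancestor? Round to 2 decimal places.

255.02

d = −(3/4) ln(1 − 4p/3) = −0.75 ln(1 − 0.321333) = −0.75 ln(0.678667)
  = −0.75 × (-0.387625) = 0.290719 substitutions/site.
Under a molecular clock d = 2μt, so t = d/(2μ) = 0.290719 / (2 × 5.7 × 10^-10) = 255.02 million years.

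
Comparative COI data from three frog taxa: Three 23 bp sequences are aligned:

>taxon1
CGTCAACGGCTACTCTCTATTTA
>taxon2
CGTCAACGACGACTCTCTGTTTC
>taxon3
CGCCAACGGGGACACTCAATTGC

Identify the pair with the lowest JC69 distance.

taxon1–taxon2: 4/23 differ, p = 0.174, d = 0.198.
taxon1–taxon3: 7/23 differ, p = 0.304, d = 0.390.
taxon2–taxon3: 7/23 differ, p = 0.304, d = 0.390.
The smallest distance is between taxon1 and taxon2.

taxon1 and taxon2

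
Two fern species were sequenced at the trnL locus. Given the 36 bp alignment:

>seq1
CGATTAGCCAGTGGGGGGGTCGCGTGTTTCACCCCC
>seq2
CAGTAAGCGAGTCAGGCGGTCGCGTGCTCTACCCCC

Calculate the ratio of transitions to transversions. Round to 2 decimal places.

1.50

Transitions are A↔G and C↔T; transversions are all other mismatches.
Transitions: 6. Transversions: 4.
R = 6/4 = 1.50.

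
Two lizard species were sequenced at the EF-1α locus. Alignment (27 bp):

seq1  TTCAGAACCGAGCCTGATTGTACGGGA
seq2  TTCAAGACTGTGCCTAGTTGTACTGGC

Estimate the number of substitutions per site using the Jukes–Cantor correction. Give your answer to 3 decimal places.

0.377

The sequences differ at 8 of 27 sites (5, 6, 9, 11, 16, 17, 24, 27), so p = 8/27 ≈ 0.296296.
d = −(3/4) ln(1 − 4p/3) = −0.75 ln(1 − 0.395061) = −0.75 ln(0.604939)
  = −0.75 × (-0.502628) = 0.376971 substitutions/site.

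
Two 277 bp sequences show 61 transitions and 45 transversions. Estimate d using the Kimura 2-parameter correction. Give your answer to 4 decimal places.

P = 61/277 ≈ 0.220217 and Q = 45/277 ≈ 0.162455.
Under the Kimura two-parameter model, d = −½ ln(1 − 2P − Q) − ¼ ln(1 − 2Q).
1 − 2P − Q = 0.397111, giving −½ ln(0.397111) = 0.461770.
1 − 2Q = 0.67509, giving −¼ ln(0.67509) = 0.098227.
d = 0.461770 + 0.098227 = 0.559997.

0.5600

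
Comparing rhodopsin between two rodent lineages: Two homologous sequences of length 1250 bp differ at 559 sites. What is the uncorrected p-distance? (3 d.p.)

0.447

p = 559/1250 = 0.4472 ≈ 0.447 (to 3 d.p.).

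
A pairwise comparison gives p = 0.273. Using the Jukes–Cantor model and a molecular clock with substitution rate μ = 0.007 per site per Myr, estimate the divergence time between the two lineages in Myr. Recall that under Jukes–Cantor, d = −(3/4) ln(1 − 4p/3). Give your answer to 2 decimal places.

d = −(3/4) ln(1 − 4p/3) = −0.75 ln(1 − 0.364) = −0.75 ln(0.636)
  = −0.75 × (-0.452557) = 0.339418 substitutions/site.
Under a molecular clock d = 2μt, so t = d/(2μ) = 0.339418 / (2 × 0.007) = 24.24 Myr.

24.24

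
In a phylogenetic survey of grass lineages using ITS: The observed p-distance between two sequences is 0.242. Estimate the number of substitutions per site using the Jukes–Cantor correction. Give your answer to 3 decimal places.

0.292

d = −(3/4) ln(1 − 4p/3) = −0.75 ln(1 − 0.322667) = −0.75 ln(0.677333)
  = −0.75 × (-0.389592) = 0.292194 substitutions/site.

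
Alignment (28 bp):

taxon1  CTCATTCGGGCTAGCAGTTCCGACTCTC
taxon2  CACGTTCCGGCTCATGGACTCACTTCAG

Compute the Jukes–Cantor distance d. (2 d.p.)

The sequences differ at 15 of 28 sites, so p = 15/28 ≈ 0.535714.
d = −(3/4) ln(1 − 4p/3) = −0.75 ln(1 − 0.714285) = −0.75 ln(0.285715)
  = −0.75 × (-1.252760) = 0.939570 substitutions/site.

0.94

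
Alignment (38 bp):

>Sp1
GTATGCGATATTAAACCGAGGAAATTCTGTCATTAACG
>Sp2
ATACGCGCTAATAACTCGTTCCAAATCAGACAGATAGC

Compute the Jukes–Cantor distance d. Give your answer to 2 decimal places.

0.75

The sequences differ at 18 of 38 sites, so p = 18/38 ≈ 0.473684.
d = −(3/4) ln(1 − 4p/3) = −0.75 ln(1 − 0.631579) = −0.75 ln(0.368421)
  = −0.75 × (-0.998529) = 0.748897 substitutions/site.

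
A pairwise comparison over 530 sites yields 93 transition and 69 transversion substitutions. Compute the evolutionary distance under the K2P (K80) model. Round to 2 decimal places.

0.40

P = 93/530 ≈ 0.175472 and Q = 69/530 ≈ 0.130189.
Under the Kimura two-parameter model, d = −½ ln(1 − 2P − Q) − ¼ ln(1 − 2Q).
1 − 2P − Q = 0.518867, giving −½ ln(0.518867) = 0.328054.
1 − 2Q = 0.739622, giving −¼ ln(0.739622) = 0.075404.
d = 0.328054 + 0.075404 = 0.403458.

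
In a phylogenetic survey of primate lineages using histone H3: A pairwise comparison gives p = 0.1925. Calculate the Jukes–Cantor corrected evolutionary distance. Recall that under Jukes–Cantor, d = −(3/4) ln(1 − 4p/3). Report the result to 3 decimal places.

0.222

d = −(3/4) ln(1 − 4p/3) = −0.75 ln(1 − 0.256667) = −0.75 ln(0.743333)
  = −0.75 × (-0.296611) = 0.222458 substitutions/site.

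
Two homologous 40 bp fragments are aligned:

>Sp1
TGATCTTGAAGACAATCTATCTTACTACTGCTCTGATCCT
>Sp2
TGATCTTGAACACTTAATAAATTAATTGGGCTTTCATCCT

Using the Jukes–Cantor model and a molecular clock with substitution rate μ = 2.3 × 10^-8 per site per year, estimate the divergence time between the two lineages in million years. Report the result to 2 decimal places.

9.26

The sequences differ at 13 of 40 sites, so p = 13/40 = 0.325.
d = −(3/4) ln(1 − 4p/3) = −0.75 ln(1 − 0.433333) = −0.75 ln(0.566667)
  = −0.75 × (-0.567983) = 0.425987 substitutions/site.
Under a molecular clock d = 2μt, so t = d/(2μ) = 0.425987 / (2 × 2.3 × 10^-8) = 9.26 million years.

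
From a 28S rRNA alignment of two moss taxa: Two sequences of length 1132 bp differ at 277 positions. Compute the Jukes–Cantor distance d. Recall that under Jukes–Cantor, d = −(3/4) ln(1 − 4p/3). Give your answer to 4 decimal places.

p = 277/1132 ≈ 0.2447.
d = −(3/4) ln(1 − 4p/3) = −0.75 ln(1 − 0.326267) = −0.75 ln(0.673733)
  = −0.75 × (-0.394921) = 0.296191 substitutions/site.

0.2962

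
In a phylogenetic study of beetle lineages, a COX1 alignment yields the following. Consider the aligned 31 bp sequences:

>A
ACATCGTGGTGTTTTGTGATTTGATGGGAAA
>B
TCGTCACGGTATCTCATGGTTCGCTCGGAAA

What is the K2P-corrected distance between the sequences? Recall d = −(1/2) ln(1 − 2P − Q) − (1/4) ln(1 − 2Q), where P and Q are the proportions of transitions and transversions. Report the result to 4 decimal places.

0.6195

Of 31 sites, 9 differences are transitions and 3 are transversions, so P = 9/31 ≈ 0.290323 and Q = 3/31 ≈ 0.096774.
Under the Kimura two-parameter model, d = −½ ln(1 − 2P − Q) − ¼ ln(1 − 2Q).
1 − 2P − Q = 0.32258, giving −½ ln(0.32258) = 0.565702.
1 − 2Q = 0.806452, giving −¼ ln(0.806452) = 0.053778.
d = 0.565702 + 0.053778 = 0.619480.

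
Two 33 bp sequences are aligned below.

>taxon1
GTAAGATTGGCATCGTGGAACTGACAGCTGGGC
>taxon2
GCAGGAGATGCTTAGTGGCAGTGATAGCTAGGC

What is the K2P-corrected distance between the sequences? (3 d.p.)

0.441

Of 33 sites, 4 differences are transitions and 7 are transversions, so P = 4/33 ≈ 0.121212 and Q = 7/33 ≈ 0.212121.
Under the Kimura two-parameter model, d = −½ ln(1 − 2P − Q) − ¼ ln(1 − 2Q).
1 − 2P − Q = 0.545455, giving −½ ln(0.545455) = 0.303067.
1 − 2Q = 0.575758, giving −¼ ln(0.575758) = 0.138017.
d = 0.303067 + 0.138017 = 0.441084.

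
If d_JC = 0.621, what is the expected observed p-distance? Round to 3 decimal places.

0.422

p = (3/4)(1 − e^(−4d/3)) = 0.75 × (1 − e^(-0.828)) = 0.75 × (1 − 0.436922) = 0.422309.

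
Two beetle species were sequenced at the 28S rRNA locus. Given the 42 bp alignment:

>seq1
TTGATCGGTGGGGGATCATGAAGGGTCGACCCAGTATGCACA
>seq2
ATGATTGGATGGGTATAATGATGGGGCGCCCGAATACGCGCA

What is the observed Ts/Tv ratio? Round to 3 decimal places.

Transitions are A↔G and C↔T; transversions are all other mismatches.
Transitions: 4. Transversions: 9.
R = 4/9 = 0.444444… ≈ 0.444 (to 3 d.p.).

0.444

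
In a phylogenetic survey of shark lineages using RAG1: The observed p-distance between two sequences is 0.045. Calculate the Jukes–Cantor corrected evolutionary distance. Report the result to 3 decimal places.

d = −(3/4) ln(1 − 4p/3) = −0.75 ln(1 − 0.06) = −0.75 ln(0.94)
  = −0.75 × (-0.061875) = 0.046406 substitutions/site.

0.046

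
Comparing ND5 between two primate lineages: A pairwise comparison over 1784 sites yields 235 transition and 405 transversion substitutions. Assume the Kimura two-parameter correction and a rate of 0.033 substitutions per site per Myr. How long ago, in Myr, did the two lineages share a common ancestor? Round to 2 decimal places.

P = 235/1784 ≈ 0.131726 and Q = 405/1784 ≈ 0.227018.
Under the Kimura two-parameter model, d = −½ ln(1 − 2P − Q) − ¼ ln(1 − 2Q).
1 − 2P − Q = 0.50953, giving −½ ln(0.50953) = 0.337133.
1 − 2Q = 0.545964, giving −¼ ln(0.545964) = 0.151301.
d = 0.337133 + 0.151301 = 0.488434.
Under a molecular clock d = 2μt, so t = d/(2μ) = 0.488434 / (2 × 0.033) = 7.40 Myr.

7.40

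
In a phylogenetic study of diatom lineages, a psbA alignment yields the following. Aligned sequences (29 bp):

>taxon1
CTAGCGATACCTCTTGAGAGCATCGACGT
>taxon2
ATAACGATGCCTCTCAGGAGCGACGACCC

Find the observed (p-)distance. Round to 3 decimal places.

0.345

The sequences differ at 10 of 29 positions (sites 1, 4, 9, 15, 16, 17, 22, 23, 28, 29).
p = 10/29 = 0.344827… ≈ 0.345 (to 3 d.p.).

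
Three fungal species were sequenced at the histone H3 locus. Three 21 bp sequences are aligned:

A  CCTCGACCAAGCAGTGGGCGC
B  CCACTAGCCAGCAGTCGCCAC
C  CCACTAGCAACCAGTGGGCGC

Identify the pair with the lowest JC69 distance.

A and C

A–B: 7/21 differ, p = 0.333, d = 0.441.
A–C: 4/21 differ, p = 0.190, d = 0.220.
B–C: 5/21 differ, p = 0.238, d = 0.286.
The smallest distance is between A and C.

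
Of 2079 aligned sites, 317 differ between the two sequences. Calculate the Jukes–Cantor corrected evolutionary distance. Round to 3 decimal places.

p = 317/2079 ≈ 0.152477.
d = −(3/4) ln(1 − 4p/3) = −0.75 ln(1 − 0.203303) = −0.75 ln(0.796697)
  = −0.75 × (-0.227281) = 0.170461 substitutions/site.

0.170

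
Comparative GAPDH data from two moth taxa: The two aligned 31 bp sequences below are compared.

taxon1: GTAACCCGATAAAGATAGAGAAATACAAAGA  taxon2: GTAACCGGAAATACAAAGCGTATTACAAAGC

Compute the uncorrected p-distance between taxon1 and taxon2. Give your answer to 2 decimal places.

The sequences differ at 9 of 31 positions (sites 7, 10, 12, 14, 16, 19, 21, 23, 31).
p = 9/31 = 0.290322… ≈ 0.29 (to 2 d.p.).

0.29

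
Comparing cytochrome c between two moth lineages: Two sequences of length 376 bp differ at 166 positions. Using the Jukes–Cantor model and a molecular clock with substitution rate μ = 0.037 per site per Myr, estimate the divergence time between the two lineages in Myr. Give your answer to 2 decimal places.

9.00

p = 166/376 ≈ 0.441489.
d = −(3/4) ln(1 − 4p/3) = −0.75 ln(1 − 0.588652) = −0.75 ln(0.411348)
  = −0.75 × (-0.888316) = 0.666237 substitutions/site.
Under a molecular clock d = 2μt, so t = d/(2μ) = 0.666237 / (2 × 0.037) = 9.00 Myr.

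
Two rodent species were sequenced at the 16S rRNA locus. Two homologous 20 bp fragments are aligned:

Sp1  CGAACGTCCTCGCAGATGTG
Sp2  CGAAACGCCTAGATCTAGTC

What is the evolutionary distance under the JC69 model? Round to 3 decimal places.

The sequences differ at 10 of 20 sites (5, 6, 7, 11, 13, 14, 15, 16, 17, 20), so p = 10/20 = 0.5.
d = −(3/4) ln(1 − 4p/3) = −0.75 ln(1 − 0.666667) = −0.75 ln(0.333333)
  = −0.75 × (-1.098613) = 0.823960 substitutions/site.

0.824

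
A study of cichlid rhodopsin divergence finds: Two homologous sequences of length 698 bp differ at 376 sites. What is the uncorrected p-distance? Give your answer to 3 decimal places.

0.539

p = 376/698 = 0.538681… ≈ 0.539 (to 3 d.p.).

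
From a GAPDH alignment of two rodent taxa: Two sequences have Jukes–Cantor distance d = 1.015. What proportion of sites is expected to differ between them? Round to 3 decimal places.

p = (3/4)(1 − e^(−4d/3)) = 0.75 × (1 − e^(-1.353333)) = 0.75 × (1 − 0.258378) = 0.556217.

0.556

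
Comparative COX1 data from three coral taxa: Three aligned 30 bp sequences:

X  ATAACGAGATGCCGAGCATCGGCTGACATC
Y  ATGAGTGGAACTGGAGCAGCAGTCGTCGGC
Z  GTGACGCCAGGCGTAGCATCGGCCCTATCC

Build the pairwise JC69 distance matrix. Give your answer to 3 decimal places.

X–Y: 15/30 sites differ → p = 0.5, d = −0.75 ln(1 − 0.666667) = 0.823960 ≈ 0.824.
X–Z: 13/30 sites differ → p ≈ 0.433333, d = −0.75 ln(1 − 0.577777) = 0.646666 ≈ 0.647.
Y–Z: 16/30 sites differ → p ≈ 0.533333, d = −0.75 ln(1 − 0.711111) = 0.931285 ≈ 0.931.

d(X,Y) = 0.824, d(X,Z) = 0.647, d(Y,Z) = 0.931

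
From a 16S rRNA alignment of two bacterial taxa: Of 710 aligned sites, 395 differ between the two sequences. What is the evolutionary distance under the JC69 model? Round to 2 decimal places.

1.02

p = 395/710 ≈ 0.556338.
d = −(3/4) ln(1 − 4p/3) = −0.75 ln(1 − 0.741784) = −0.75 ln(0.258216)
  = −0.75 × (-1.353959) = 1.015469 substitutions/site.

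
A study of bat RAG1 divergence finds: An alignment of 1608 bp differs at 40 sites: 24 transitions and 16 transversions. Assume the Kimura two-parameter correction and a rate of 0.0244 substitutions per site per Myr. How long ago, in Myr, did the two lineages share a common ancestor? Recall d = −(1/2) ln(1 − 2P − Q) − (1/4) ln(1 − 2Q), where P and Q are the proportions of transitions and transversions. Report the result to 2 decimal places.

P = 24/1608 ≈ 0.014925 and Q = 16/1608 ≈ 0.00995.
Under the Kimura two-parameter model, d = −½ ln(1 − 2P − Q) − ¼ ln(1 − 2Q).
1 − 2P − Q = 0.9602, giving −½ ln(0.9602) = 0.020307.
1 − 2Q = 0.9801, giving −¼ ln(0.9801) = 0.005025.
d = 0.020307 + 0.005025 = 0.025332.
Under a molecular clock d = 2μt, so t = d/(2μ) = 0.025332 / (2 × 0.0244) = 0.52 Myr.

0.52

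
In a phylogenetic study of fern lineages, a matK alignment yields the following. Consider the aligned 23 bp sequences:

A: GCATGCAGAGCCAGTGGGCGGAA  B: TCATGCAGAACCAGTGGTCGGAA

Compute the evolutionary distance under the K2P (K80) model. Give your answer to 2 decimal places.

0.14

Of 23 sites, 1 differences are transitions and 2 are transversions, so P = 1/23 ≈ 0.043478 and Q = 2/23 ≈ 0.086957.
Under the Kimura two-parameter model, d = −½ ln(1 − 2P − Q) − ¼ ln(1 − 2Q).
1 − 2P − Q = 0.826087, giving −½ ln(0.826087) = 0.095528.
1 − 2Q = 0.826086, giving −¼ ln(0.826086) = 0.047764.
d = 0.095528 + 0.047764 = 0.143292.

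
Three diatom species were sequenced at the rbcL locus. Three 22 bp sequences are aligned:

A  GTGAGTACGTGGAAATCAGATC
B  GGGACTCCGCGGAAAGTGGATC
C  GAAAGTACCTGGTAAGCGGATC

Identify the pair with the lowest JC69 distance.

A and C

A–B: 7/22 differ, p = 0.318, d = 0.414.
A–C: 6/22 differ, p = 0.273, d = 0.339.
B–C: 8/22 differ, p = 0.364, d = 0.497.
The smallest distance is between A and C.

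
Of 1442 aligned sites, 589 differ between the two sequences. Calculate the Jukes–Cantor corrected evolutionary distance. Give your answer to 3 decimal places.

p = 589/1442 ≈ 0.40846.
d = −(3/4) ln(1 − 4p/3) = −0.75 ln(1 − 0.544613) = −0.75 ln(0.455387)
  = −0.75 × (-0.786608) = 0.589956 substitutions/site.

0.590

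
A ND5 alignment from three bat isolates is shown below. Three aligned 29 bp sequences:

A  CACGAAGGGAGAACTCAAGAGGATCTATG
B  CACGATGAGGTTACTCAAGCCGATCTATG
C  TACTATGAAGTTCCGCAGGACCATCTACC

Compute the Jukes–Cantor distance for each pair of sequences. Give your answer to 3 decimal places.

A–B: 7/29 sites differ → p ≈ 0.241379, d = −0.75 ln(1 − 0.321839) = 0.291278 ≈ 0.291.
A–C: 15/29 sites differ → p ≈ 0.517241, d = −0.75 ln(1 − 0.689655) = 0.877553 ≈ 0.878.
B–C: 10/29 sites differ → p ≈ 0.344828, d = −0.75 ln(1 − 0.459771) = 0.461822 ≈ 0.462.

d(A,B) = 0.291, d(A,C) = 0.878, d(B,C) = 0.462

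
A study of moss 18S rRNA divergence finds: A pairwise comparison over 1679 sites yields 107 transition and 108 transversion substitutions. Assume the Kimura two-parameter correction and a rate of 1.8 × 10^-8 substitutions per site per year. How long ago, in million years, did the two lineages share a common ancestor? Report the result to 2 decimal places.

P = 107/1679 ≈ 0.063728 and Q = 108/1679 ≈ 0.064324.
Under the Kimura two-parameter model, d = −½ ln(1 − 2P − Q) − ¼ ln(1 − 2Q).
1 − 2P − Q = 0.80822, giving −½ ln(0.80822) = 0.106460.
1 − 2Q = 0.871352, giving −¼ ln(0.871352) = 0.034427.
d = 0.106460 + 0.034427 = 0.140887.
Under a molecular clock d = 2μt, so t = d/(2μ) = 0.140887 / (2 × 1.8 × 10^-8) = 3.91 million years.

3.91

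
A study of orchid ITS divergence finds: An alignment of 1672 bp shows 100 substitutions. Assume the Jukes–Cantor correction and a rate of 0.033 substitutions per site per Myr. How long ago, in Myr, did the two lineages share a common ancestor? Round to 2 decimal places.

0.94

p = 100/1672 ≈ 0.059809.
d = −(3/4) ln(1 − 4p/3) = −0.75 ln(1 − 0.079745) = −0.75 ln(0.920255)
  = −0.75 × (-0.083104) = 0.062328 substitutions/site.
Under a molecular clock d = 2μt, so t = d/(2μ) = 0.062328 / (2 × 0.033) = 0.94 Myr.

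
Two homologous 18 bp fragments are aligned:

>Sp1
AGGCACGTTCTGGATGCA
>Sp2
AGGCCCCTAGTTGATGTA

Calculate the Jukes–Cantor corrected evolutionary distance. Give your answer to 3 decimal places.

The sequences differ at 6 of 18 sites (5, 7, 9, 10, 12, 17), so p = 6/18 ≈ 0.333333.
d = −(3/4) ln(1 − 4p/3) = −0.75 ln(1 − 0.444444) = −0.75 ln(0.555556)
  = −0.75 × (-0.587786) = 0.440840 substitutions/site.

0.441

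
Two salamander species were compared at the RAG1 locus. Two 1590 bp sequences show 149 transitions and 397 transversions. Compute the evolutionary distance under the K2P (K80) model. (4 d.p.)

P = 149/1590 ≈ 0.093711 and Q = 397/1590 ≈ 0.249686.
Under the Kimura two-parameter model, d = −½ ln(1 − 2P − Q) − ¼ ln(1 − 2Q).
1 − 2P − Q = 0.562892, giving −½ ln(0.562892) = 0.287334.
1 − 2Q = 0.500628, giving −¼ ln(0.500628) = 0.172973.
d = 0.287334 + 0.172973 = 0.460307.

0.4603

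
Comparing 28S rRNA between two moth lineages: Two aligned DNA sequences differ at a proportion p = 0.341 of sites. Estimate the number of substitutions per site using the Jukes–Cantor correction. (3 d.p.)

d = −(3/4) ln(1 − 4p/3) = −0.75 ln(1 − 0.454667) = −0.75 ln(0.545333)
  = −0.75 × (-0.606359) = 0.454769 substitutions/site.

0.455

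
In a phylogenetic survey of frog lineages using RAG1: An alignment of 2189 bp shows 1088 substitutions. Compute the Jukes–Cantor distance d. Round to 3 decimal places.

0.815

p = 1088/2189 ≈ 0.497031.
d = −(3/4) ln(1 − 4p/3) = −0.75 ln(1 − 0.662708) = −0.75 ln(0.337292)
  = −0.75 × (-1.086806) = 0.815105 substitutions/site.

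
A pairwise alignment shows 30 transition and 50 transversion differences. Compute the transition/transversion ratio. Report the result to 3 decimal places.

0.600

R = 30/50 = 0.600.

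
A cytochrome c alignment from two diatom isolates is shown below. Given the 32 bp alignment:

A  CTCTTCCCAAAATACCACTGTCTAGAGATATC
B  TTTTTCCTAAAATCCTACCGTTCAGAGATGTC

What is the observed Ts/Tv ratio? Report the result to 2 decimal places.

8.00

Transitions are A↔G and C↔T; transversions are all other mismatches.
Transitions: 8. Transversions: 1.
R = 8/1 = 8.00.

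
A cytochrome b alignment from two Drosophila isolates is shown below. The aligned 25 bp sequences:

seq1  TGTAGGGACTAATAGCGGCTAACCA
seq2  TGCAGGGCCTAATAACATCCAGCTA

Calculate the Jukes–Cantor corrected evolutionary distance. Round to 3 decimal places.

0.417

The sequences differ at 8 of 25 sites (3, 8, 15, 17, 18, 20, 22, 24), so p = 8/25 = 0.32.
d = −(3/4) ln(1 − 4p/3) = −0.75 ln(1 − 0.426667) = −0.75 ln(0.573333)
  = −0.75 × (-0.556289) = 0.417217 substitutions/site.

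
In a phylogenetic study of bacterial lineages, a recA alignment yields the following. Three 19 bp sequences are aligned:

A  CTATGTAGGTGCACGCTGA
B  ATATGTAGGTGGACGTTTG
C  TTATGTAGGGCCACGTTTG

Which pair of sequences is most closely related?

A–B: 5/19 differ, p = 0.263, d = 0.324.
A–C: 6/19 differ, p = 0.316, d = 0.410.
B–C: 4/19 differ, p = 0.211, d = 0.247.
The smallest distance is between B and C.

B and C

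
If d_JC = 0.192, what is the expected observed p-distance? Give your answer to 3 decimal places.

0.169

p = (3/4)(1 − e^(−4d/3)) = 0.75 × (1 − e^(-0.256)) = 0.75 × (1 − 0.774142) = 0.169394.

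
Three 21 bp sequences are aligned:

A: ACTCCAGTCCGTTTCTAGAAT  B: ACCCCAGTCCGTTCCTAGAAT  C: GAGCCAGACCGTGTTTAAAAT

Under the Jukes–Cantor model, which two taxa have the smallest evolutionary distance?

A–B: 2/21 differ, p = 0.095, d = 0.102.
A–C: 7/21 differ, p = 0.333, d = 0.441.
B–C: 8/21 differ, p = 0.381, d = 0.532.
The smallest distance is between A and B.

A and B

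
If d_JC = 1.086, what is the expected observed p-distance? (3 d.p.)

p = (3/4)(1 − e^(−4d/3)) = 0.75 × (1 − e^(-1.448)) = 0.75 × (1 − 0.235040) = 0.573720.

0.574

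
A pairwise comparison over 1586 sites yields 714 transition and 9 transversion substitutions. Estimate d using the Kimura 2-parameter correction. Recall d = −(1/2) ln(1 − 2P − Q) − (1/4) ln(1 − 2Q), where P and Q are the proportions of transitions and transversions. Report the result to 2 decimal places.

1.19

P = 714/1586 ≈ 0.450189 and Q = 9/1586 ≈ 0.005675.
Under the Kimura two-parameter model, d = −½ ln(1 − 2P − Q) − ¼ ln(1 − 2Q).
1 − 2P − Q = 0.093947, giving −½ ln(0.093947) = 1.182512.
1 − 2Q = 0.98865, giving −¼ ln(0.98865) = 0.002854.
d = 1.182512 + 0.002854 = 1.185366.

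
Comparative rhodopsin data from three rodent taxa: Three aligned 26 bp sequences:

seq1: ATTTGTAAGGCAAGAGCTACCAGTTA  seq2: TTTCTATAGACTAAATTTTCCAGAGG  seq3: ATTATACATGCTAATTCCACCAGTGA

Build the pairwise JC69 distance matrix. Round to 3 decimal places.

d(seq1,seq2) = 0.949, d(seq1,seq3) = 0.623, d(seq2,seq3) = 0.623

seq1–seq2: 14/26 sites differ → p ≈ 0.538462, d = −0.75 ln(1 − 0.717949) = 0.949251 ≈ 0.949.
seq1–seq3: 11/26 sites differ → p ≈ 0.423077, d = −0.75 ln(1 − 0.564103) = 0.622762 ≈ 0.623.
seq2–seq3: 11/26 sites differ → p ≈ 0.423077, d = −0.75 ln(1 − 0.564103) = 0.622762 ≈ 0.623.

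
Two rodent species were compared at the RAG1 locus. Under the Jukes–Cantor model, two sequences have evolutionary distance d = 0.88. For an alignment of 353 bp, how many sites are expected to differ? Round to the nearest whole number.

Invert JC69: p = (3/4)(1 − e^(−4d/3)) = 0.75 × (1 − e^(-1.173333)) = 0.75 × (1 − 0.309334) = 0.518000.
Expected differing sites = pL ≈ 0.518000 × 353 = 182.854 ≈ 183.

183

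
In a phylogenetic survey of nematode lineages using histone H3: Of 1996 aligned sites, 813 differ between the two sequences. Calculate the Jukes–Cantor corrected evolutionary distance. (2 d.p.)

0.59

p = 813/1996 ≈ 0.407315.
d = −(3/4) ln(1 − 4p/3) = −0.75 ln(1 − 0.543087) = −0.75 ln(0.456913)
  = −0.75 × (-0.783262) = 0.587447 substitutions/site.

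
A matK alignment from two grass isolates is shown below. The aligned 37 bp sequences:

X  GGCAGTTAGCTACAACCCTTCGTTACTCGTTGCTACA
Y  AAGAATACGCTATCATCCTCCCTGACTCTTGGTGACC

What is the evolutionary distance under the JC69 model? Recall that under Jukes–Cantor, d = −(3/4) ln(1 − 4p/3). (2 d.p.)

The sequences differ at 17 of 37 sites, so p = 17/37 ≈ 0.459459.
d = −(3/4) ln(1 − 4p/3) = −0.75 ln(1 − 0.612612) = −0.75 ln(0.387388)
  = −0.75 × (-0.948329) = 0.711247 substitutions/site.

0.71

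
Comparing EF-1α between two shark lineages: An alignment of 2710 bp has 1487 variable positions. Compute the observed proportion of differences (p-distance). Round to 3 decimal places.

p = 1487/2710 = 0.548708… ≈ 0.549 (to 3 d.p.).

0.549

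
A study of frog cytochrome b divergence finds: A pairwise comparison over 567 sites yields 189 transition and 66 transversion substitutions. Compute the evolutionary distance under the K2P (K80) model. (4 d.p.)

0.8303

P = 189/567 ≈ 0.333333 and Q = 66/567 ≈ 0.116402.
Under the Kimura two-parameter model, d = −½ ln(1 − 2P − Q) − ¼ ln(1 − 2Q).
1 − 2P − Q = 0.216932, giving −½ ln(0.216932) = 0.764086.
1 − 2Q = 0.767196, giving −¼ ln(0.767196) = 0.066253.
d = 0.764086 + 0.066253 = 0.830339.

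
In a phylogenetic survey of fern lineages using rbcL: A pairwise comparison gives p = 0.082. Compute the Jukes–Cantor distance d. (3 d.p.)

0.087

d = −(3/4) ln(1 − 4p/3) = −0.75 ln(1 − 0.109333) = −0.75 ln(0.890667)
  = −0.75 × (-0.115785) = 0.086839 substitutions/site.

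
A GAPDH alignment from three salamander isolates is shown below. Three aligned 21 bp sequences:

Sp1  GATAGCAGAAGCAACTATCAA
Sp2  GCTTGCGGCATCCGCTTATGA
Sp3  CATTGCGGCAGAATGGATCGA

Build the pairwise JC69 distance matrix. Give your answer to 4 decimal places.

Sp1–Sp2: 11/21 sites differ → p ≈ 0.52381, d = −0.75 ln(1 − 0.698413) = 0.899023 ≈ 0.8990.
Sp1–Sp3: 9/21 sites differ → p ≈ 0.428571, d = −0.75 ln(1 − 0.571428) = 0.635472 ≈ 0.6355.
Sp2–Sp3: 11/21 sites differ → p ≈ 0.52381, d = −0.75 ln(1 − 0.698413) = 0.899023 ≈ 0.8990.

d(Sp1,Sp2) = 0.8990, d(Sp1,Sp3) = 0.6355, d(Sp2,Sp3) = 0.8990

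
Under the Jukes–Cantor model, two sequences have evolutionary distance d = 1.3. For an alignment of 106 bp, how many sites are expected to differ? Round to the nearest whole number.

65

Invert JC69: p = (3/4)(1 − e^(−4d/3)) = 0.75 × (1 − e^(-1.733333)) = 0.75 × (1 − 0.176695) = 0.617479.
Expected differing sites = pL ≈ 0.617479 × 106 = 65.452774 ≈ 65.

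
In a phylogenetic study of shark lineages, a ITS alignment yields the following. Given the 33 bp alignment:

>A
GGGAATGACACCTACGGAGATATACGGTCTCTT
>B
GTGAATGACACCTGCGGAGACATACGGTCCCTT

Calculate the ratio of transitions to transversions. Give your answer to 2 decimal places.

Transitions are A↔G and C↔T; transversions are all other mismatches.
Transitions: 3. Transversions: 1.
R = 3/1 = 3.00.

3.00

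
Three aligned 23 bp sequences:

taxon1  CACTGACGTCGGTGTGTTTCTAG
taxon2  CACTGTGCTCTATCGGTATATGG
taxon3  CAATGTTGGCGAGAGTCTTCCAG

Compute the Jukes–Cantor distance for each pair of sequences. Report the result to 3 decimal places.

d(taxon1,taxon2) = 0.650, d(taxon1,taxon3) = 0.761, d(taxon2,taxon3) = 1.051

taxon1–taxon2: 10/23 sites differ → p ≈ 0.434783, d = −0.75 ln(1 − 0.579711) = 0.650110 ≈ 0.650.
taxon1–taxon3: 11/23 sites differ → p ≈ 0.478261, d = −0.75 ln(1 − 0.637681) = 0.761423 ≈ 0.761.
taxon2–taxon3: 13/23 sites differ → p ≈ 0.565217, d = −0.75 ln(1 − 0.753623) = 1.050669 ≈ 1.051.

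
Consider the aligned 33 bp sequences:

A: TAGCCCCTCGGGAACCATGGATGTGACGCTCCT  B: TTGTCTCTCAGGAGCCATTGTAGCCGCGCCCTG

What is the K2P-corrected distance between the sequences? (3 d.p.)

Of 33 sites, 8 differences are transitions and 6 are transversions, so P = 8/33 ≈ 0.242424 and Q = 6/33 ≈ 0.181818.
Under the Kimura two-parameter model, d = −½ ln(1 − 2P − Q) − ¼ ln(1 − 2Q).
1 − 2P − Q = 0.333334, giving −½ ln(0.333334) = 0.549305.
1 − 2Q = 0.636364, giving −¼ ln(0.636364) = 0.112996.
d = 0.549305 + 0.112996 = 0.662301.

0.662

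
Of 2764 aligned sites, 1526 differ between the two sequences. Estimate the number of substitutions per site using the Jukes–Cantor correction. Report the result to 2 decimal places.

1.00

p = 1526/2764 ≈ 0.552098.
d = −(3/4) ln(1 − 4p/3) = −0.75 ln(1 − 0.736131) = −0.75 ln(0.263869)
  = −0.75 × (-1.332303) = 0.999227 substitutions/site.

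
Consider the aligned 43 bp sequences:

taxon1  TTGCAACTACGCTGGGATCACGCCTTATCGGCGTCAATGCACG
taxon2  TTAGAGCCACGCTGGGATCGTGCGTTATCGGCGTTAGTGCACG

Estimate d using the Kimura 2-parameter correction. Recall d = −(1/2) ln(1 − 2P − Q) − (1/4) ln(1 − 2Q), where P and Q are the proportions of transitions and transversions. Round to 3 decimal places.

Of 43 sites, 7 differences are transitions and 2 are transversions, so P = 7/43 ≈ 0.162791 and Q = 2/43 ≈ 0.046512.
Under the Kimura two-parameter model, d = −½ ln(1 − 2P − Q) − ¼ ln(1 − 2Q).
1 − 2P − Q = 0.627906, giving −½ ln(0.627906) = 0.232682.
1 − 2Q = 0.906976, giving −¼ ln(0.906976) = 0.024410.
d = 0.232682 + 0.024410 = 0.257092.

0.257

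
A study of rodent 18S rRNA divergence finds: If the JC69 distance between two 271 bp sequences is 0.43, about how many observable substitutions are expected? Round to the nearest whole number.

89

Invert JC69: p = (3/4)(1 − e^(−4d/3)) = 0.75 × (1 − e^(-0.573333)) = 0.75 × (1 − 0.563644) = 0.327267.
Expected differing sites = pL ≈ 0.327267 × 271 = 88.689357 ≈ 89.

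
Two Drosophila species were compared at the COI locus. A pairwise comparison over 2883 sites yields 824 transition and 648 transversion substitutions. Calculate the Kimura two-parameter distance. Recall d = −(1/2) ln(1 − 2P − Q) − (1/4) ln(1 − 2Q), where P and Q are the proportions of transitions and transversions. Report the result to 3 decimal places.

0.945

P = 824/2883 ≈ 0.285813 and Q = 648/2883 ≈ 0.224766.
Under the Kimura two-parameter model, d = −½ ln(1 − 2P − Q) − ¼ ln(1 − 2Q).
1 − 2P − Q = 0.203608, giving −½ ln(0.203608) = 0.795779.
1 − 2Q = 0.550468, giving −¼ ln(0.550468) = 0.149247.
d = 0.795779 + 0.149247 = 0.945026.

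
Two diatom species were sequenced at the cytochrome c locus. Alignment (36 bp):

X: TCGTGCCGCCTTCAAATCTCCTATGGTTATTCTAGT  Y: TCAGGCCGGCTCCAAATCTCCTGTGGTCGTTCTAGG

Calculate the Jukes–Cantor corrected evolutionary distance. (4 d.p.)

0.2635

The sequences differ at 8 of 36 sites (3, 4, 9, 12, 23, 28, 29, 36), so p = 8/36 ≈ 0.222222.
d = −(3/4) ln(1 − 4p/3) = −0.75 ln(1 − 0.296296) = −0.75 ln(0.703704)
  = −0.75 × (-0.351397) = 0.263548 substitutions/site.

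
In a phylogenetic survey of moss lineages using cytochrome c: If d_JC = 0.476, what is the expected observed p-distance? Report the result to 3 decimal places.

0.352

p = (3/4)(1 − e^(−4d/3)) = 0.75 × (1 − e^(-0.634667)) = 0.75 × (1 − 0.530112) = 0.352416.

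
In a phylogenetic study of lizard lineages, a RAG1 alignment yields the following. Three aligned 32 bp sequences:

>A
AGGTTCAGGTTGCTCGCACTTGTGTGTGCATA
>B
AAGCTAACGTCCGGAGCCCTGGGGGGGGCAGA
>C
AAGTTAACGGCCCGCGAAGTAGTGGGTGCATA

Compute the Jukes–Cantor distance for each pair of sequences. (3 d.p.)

A–B: 15/32 sites differ → p = 0.46875, d = −0.75 ln(1 − 0.625) = 0.735622 ≈ 0.736.
A–C: 11/32 sites differ → p = 0.34375, d = −0.75 ln(1 − 0.458333) = 0.459828 ≈ 0.460.
B–C: 11/32 sites differ → p = 0.34375, d = −0.75 ln(1 − 0.458333) = 0.459828 ≈ 0.460.

d(A,B) = 0.736, d(A,C) = 0.460, d(B,C) = 0.460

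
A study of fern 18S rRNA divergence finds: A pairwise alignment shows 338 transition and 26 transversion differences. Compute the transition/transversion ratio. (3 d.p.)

R = 338/26 = 13.000.

13.000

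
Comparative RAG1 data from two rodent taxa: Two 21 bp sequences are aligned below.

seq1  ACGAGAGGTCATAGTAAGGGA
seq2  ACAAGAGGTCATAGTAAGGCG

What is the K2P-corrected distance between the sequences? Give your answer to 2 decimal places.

0.16

Of 21 sites, 2 differences are transitions and 1 are transversions, so P = 2/21 ≈ 0.095238 and Q = 1/21 ≈ 0.047619.
Under the Kimura two-parameter model, d = −½ ln(1 − 2P − Q) − ¼ ln(1 − 2Q).
1 − 2P − Q = 0.761905, giving −½ ln(0.761905) = 0.135967.
1 − 2Q = 0.904762, giving −¼ ln(0.904762) = 0.025021.
d = 0.135967 + 0.025021 = 0.160988.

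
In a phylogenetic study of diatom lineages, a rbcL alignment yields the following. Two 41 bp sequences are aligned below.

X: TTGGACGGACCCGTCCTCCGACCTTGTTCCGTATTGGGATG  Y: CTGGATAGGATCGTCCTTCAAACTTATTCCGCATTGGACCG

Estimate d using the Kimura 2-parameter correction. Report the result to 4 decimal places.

Of 41 sites, 11 differences are transitions and 3 are transversions, so P = 11/41 ≈ 0.268293 and Q = 3/41 ≈ 0.073171.
Under the Kimura two-parameter model, d = −½ ln(1 − 2P − Q) − ¼ ln(1 − 2Q).
1 − 2P − Q = 0.390243, giving −½ ln(0.390243) = 0.470493.
1 − 2Q = 0.853658, giving −¼ ln(0.853658) = 0.039556.
d = 0.470493 + 0.039556 = 0.510049.

0.5100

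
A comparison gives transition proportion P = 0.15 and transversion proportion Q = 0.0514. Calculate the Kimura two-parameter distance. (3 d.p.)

Under the Kimura two-parameter model, d = −½ ln(1 − 2P − Q) − ¼ ln(1 − 2Q).
1 − 2P − Q = 0.6486, giving −½ ln(0.6486) = 0.216470.
1 − 2Q = 0.8972, giving −¼ ln(0.8972) = 0.027119.
d = 0.216470 + 0.027119 = 0.243589.

0.244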